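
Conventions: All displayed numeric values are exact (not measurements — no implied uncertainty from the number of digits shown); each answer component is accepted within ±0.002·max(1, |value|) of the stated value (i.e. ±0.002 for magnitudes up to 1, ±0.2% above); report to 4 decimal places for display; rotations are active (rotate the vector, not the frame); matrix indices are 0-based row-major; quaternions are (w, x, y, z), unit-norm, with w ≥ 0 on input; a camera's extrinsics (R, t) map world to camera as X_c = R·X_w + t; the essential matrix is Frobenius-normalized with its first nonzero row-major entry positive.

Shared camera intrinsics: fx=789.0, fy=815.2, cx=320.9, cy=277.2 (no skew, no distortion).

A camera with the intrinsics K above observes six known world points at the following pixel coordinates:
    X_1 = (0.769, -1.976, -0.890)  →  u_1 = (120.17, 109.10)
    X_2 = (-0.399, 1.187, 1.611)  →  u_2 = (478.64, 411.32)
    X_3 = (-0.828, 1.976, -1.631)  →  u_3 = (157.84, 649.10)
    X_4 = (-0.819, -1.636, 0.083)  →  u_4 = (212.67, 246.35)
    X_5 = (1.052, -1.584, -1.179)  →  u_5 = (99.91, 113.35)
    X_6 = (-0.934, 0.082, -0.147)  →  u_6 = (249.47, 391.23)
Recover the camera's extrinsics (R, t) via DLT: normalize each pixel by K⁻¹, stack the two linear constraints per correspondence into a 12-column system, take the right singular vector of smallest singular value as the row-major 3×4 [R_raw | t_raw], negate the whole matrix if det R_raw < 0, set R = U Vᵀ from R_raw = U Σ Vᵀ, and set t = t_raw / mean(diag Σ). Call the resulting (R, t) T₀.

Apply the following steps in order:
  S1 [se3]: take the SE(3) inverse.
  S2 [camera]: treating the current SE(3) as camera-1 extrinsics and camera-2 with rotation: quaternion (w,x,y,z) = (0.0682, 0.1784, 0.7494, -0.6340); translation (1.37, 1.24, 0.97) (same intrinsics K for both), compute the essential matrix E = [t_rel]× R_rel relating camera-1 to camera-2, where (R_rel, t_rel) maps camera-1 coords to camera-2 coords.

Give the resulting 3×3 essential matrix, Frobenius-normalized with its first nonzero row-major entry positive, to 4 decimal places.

source (pnp_recover): camera pose = R=[0.2259 0.4129 0.8823; -0.6649 0.7273 -0.1702; -0.7120 -0.5482 0.4388], t=(-0.3699, 0.3400, 6.9189)
after S1 (invert_se3): R=[0.2259 -0.6649 -0.7120; 0.4129 0.7273 -0.5482; 0.8823 -0.1702 0.4388], t=(5.2358, 3.6984, -2.6517)
after S2 (essential): [0.4258 -0.5356 -0.1297; 0.0595 -0.0902 -0.0866; 0.1679 -0.0465 0.6822]

matrix = [0.4258 -0.5356 -0.1297; 0.0595 -0.0902 -0.0866; 0.1679 -0.0465 0.6822]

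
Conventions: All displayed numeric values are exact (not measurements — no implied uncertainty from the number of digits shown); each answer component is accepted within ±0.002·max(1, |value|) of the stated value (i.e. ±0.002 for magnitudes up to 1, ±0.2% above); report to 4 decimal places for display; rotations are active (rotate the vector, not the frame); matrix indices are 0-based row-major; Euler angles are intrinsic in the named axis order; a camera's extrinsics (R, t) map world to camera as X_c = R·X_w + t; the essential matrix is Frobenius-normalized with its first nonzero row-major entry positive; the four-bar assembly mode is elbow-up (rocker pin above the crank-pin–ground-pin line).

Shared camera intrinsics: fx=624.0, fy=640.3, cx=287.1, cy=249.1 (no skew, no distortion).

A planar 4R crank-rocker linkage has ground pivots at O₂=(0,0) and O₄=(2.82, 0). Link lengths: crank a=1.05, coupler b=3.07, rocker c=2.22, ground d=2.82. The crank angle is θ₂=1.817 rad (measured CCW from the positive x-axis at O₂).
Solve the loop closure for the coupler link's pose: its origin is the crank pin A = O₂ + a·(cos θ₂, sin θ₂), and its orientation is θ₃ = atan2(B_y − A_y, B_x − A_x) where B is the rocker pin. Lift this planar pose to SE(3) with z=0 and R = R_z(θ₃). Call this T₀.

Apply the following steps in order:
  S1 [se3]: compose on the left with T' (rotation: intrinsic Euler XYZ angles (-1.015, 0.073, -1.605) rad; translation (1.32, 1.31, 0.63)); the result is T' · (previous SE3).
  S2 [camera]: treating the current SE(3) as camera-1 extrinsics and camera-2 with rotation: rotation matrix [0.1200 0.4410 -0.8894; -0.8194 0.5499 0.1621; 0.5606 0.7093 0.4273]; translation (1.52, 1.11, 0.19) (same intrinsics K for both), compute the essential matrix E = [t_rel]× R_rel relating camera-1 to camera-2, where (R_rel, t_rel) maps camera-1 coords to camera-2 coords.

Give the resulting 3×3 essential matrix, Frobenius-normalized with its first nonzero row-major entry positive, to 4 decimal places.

matrix = [0.1287 0.3469 -0.4070; -0.6098 0.3437 0.1000; 0.1041 0.2802 -0.3288]

source (fourbar_fk): coupler pose = R=[0.9221 -0.3870 0.0000; 0.3870 0.9221 0.0000; 0.0000 0.0000 1.0000], t=(-0.2559, 1.0183, 0.0000)
after S1 (compose_se3): R=[0.3543 0.9323 0.0729; -0.5152 0.1295 0.8472; 0.7804 -0.3377 0.5262], t=(2.3438, 1.3630, 0.4028)
after S2 (essential): [0.1287 0.3469 -0.4070; -0.6098 0.3437 0.1000; 0.1041 0.2802 -0.3288]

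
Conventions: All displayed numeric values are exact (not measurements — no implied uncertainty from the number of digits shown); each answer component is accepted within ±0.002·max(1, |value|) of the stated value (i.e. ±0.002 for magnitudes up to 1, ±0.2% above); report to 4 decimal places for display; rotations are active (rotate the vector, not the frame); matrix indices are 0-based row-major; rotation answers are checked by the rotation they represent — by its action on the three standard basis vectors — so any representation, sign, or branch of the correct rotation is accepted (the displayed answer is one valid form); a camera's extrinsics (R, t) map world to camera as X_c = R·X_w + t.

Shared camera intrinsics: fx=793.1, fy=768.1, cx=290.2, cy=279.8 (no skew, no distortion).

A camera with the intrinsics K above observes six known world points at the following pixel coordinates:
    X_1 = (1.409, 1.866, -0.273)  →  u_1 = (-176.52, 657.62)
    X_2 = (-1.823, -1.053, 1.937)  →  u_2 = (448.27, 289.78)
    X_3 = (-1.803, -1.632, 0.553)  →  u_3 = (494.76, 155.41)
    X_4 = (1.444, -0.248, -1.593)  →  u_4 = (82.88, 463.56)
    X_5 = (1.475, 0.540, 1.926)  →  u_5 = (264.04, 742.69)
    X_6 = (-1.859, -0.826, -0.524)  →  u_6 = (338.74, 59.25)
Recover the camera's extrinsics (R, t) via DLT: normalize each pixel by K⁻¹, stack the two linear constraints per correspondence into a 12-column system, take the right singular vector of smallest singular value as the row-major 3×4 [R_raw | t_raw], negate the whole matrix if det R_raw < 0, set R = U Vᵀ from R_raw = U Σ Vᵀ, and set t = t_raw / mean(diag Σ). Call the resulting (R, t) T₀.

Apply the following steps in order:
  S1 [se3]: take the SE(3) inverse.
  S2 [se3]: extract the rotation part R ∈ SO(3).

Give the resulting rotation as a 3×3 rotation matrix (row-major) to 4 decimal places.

rotation (matrix) = ((0.0087, 0.7499, -0.6615), (-0.9452, 0.2220, 0.2393), (0.3263, 0.6231, 0.7108))

source (pnp_recover): camera pose = R=[0.0087 -0.9452 0.3263; 0.7499 0.2220 0.6231; -0.6615 0.2393 0.7108], t=(-0.2900, 0.4800, 4.3000)
after S1 (invert_se3): R=[0.0087 0.7499 -0.6615; -0.9452 0.2220 0.2393; 0.3263 0.6231 0.7108], t=(2.4868, -1.4097, -3.2608)
after S2 (rot_of_se3): [0.0087 0.7499 -0.6615; -0.9452 0.2220 0.2393; 0.3263 0.6231 0.7108]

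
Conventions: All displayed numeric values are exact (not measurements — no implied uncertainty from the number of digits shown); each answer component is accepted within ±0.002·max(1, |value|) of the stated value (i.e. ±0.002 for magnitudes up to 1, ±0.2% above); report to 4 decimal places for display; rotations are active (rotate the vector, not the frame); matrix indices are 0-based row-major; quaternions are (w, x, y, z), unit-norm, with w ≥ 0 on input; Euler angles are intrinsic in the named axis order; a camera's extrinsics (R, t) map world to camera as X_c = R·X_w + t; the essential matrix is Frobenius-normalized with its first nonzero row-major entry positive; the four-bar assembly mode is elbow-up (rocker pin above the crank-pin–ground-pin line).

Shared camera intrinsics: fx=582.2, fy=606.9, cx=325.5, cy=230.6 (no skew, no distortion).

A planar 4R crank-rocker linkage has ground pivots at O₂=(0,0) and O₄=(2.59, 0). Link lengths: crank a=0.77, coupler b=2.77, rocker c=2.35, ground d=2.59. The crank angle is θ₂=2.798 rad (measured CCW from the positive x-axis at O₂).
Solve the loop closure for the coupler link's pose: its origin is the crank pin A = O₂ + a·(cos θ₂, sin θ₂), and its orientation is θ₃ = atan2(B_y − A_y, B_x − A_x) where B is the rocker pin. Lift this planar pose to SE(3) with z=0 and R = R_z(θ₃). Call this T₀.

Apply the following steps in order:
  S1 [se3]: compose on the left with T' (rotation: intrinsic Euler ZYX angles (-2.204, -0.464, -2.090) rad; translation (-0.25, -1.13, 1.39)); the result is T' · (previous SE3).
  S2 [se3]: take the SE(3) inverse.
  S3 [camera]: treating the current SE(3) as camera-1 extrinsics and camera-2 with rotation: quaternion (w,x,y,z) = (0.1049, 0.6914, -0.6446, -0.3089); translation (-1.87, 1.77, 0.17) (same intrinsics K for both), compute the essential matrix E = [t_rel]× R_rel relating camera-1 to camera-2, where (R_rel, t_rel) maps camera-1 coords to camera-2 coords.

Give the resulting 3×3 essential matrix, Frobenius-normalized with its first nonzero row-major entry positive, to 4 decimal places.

matrix = [0.1896 0.4691 -0.2101; -0.0939 0.4116 -0.2496; -0.6574 -0.0003 -0.1648]

source (fourbar_fk): coupler pose = R=[0.7691 -0.6391 0.0000; 0.6391 0.7691 0.0000; 0.0000 0.0000 1.0000], t=(-0.7250, 0.2594, 0.0000)
after S1 (compose_se3): R=[-0.8096 -0.1463 0.5685; -0.5670 0.4456 -0.6928; -0.1520 -0.8832 -0.4437], t=(-0.0298, -0.6124, 0.8641)
after S2 (invert_se3): R=[-0.8096 -0.5670 -0.1520; -0.1463 0.4456 -0.8832; 0.5685 -0.6928 -0.4437], t=(-0.2400, 1.0318, -0.0239)
after S3 (essential): [0.1896 0.4691 -0.2101; -0.0939 0.4116 -0.2496; -0.6574 -0.0003 -0.1648]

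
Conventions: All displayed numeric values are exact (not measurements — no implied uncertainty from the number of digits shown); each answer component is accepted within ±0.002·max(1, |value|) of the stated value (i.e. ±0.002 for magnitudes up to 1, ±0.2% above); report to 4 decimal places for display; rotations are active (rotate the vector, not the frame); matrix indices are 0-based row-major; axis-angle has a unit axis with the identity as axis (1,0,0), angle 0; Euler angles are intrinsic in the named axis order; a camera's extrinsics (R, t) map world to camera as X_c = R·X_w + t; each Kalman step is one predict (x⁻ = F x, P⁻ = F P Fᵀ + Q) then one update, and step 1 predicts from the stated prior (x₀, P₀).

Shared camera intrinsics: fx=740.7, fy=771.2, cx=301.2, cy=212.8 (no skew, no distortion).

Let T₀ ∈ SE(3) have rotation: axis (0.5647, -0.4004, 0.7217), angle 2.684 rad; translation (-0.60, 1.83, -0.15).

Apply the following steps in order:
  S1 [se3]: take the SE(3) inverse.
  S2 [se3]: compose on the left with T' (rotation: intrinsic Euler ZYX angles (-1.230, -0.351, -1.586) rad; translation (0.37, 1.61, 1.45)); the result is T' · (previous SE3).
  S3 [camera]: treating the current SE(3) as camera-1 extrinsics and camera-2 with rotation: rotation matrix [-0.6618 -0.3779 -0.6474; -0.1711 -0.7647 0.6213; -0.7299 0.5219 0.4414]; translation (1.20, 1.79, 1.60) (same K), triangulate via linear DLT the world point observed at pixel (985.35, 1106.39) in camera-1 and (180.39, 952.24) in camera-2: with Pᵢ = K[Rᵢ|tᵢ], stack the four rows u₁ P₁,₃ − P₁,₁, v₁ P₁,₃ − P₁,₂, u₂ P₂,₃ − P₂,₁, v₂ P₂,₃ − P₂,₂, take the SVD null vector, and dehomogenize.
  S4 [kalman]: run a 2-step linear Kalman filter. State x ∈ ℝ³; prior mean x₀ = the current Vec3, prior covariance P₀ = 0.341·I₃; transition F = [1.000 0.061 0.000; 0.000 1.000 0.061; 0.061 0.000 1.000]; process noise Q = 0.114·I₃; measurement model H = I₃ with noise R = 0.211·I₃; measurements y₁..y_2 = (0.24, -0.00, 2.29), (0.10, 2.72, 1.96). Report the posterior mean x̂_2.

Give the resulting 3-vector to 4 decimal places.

after S1 (invert_se3): R=[-0.2922 -0.1102 0.9500; -0.7477 -0.5930 -0.2988; 0.5963 -0.7976 0.0909], t=(0.1687, 0.5918, 1.8310)
after S2 (compose_se3): R=[0.3960 -0.8473 0.3540; 0.7010 0.0300 -0.7125; 0.5931 0.5303 0.6058], t=(2.2112, 1.8688, 0.9262)
after S3 (triangulate): (1.3887, 0.8198, 0.2373)
after S4 (kf_track): (0.3728, 1.6619, 1.8550)

result = (0.3728, 1.6619, 1.8550)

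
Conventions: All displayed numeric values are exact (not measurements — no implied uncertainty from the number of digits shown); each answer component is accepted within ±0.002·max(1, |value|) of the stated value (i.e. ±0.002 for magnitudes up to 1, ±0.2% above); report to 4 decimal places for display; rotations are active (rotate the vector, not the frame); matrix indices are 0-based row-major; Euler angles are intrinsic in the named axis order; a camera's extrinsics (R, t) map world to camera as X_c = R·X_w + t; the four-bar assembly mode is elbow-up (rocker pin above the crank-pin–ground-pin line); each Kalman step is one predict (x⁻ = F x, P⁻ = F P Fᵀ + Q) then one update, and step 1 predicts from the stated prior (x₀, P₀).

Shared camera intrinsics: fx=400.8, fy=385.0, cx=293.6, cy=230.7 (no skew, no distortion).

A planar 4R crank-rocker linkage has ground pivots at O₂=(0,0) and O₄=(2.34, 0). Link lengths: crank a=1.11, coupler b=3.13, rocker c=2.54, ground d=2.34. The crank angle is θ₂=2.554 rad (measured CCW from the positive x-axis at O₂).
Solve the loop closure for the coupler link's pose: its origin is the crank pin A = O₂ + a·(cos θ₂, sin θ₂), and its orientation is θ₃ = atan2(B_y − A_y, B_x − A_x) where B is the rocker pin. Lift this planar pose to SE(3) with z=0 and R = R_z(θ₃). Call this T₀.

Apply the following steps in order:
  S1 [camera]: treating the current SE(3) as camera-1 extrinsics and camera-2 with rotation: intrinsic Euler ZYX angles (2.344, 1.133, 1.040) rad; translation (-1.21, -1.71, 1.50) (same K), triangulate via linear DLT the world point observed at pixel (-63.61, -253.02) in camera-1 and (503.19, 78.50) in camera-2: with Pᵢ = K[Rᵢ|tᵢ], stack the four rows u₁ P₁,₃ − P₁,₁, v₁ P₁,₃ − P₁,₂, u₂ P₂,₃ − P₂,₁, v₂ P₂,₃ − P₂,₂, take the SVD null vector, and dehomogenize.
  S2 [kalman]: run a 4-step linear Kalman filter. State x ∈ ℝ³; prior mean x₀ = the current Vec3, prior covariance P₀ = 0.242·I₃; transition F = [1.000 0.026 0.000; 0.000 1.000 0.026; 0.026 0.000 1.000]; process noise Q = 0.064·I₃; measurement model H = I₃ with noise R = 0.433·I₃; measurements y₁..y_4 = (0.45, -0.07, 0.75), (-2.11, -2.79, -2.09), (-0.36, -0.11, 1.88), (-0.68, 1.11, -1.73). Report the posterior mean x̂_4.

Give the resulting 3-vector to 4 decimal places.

source (fourbar_fk): coupler pose = R=[0.8133 -0.5818 0.0000; 0.5818 0.8133 0.0000; 0.0000 0.0000 1.0000], t=(-0.9238, 0.6153, 0.0000)
after S1 (triangulate): (-1.9865, -1.8608, 1.6347)
after S2 (kf_track): (-0.9760, -0.4126, -0.1340)

result = (-0.9760, -0.4126, -0.1340)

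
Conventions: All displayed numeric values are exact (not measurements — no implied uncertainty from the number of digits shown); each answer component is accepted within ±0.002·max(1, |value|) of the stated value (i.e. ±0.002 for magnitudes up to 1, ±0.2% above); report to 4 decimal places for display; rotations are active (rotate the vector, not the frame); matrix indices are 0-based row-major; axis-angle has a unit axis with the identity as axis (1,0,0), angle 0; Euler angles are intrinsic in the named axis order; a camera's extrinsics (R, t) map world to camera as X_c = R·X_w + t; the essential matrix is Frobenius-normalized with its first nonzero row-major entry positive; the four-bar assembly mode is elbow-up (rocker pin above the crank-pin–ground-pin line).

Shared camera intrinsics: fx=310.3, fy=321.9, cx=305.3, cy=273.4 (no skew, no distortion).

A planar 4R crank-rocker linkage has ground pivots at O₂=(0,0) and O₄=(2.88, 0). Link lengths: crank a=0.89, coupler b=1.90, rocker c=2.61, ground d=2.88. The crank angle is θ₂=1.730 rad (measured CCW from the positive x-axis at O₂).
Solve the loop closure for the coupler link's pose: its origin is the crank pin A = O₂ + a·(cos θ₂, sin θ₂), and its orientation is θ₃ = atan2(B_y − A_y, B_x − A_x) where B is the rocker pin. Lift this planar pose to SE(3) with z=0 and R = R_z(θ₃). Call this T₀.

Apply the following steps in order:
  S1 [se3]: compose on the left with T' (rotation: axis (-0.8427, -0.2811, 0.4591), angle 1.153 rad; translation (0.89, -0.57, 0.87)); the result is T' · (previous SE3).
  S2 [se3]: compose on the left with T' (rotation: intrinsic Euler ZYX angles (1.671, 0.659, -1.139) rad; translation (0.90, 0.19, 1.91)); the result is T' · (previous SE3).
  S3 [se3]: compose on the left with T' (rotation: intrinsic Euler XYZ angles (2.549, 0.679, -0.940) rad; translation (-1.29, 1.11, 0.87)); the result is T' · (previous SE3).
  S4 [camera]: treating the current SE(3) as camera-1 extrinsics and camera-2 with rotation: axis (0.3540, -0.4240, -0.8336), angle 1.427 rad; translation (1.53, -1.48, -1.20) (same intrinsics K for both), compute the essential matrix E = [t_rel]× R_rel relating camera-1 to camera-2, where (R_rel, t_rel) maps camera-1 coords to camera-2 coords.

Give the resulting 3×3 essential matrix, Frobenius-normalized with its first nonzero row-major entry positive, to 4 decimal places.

matrix = [0.6006 -0.2259 0.2322; -0.0006 -0.3170 0.1778; 0.3576 0.4811 -0.2073]

source (fourbar_fk): coupler pose = R=[0.7692 -0.6390 0.0000; 0.6390 0.7692 0.0000; 0.0000 0.0000 1.0000], t=(-0.1411, 0.8787, 0.0000)
after S1 (compose_se3): R=[0.4586 -0.7434 -0.4868; 0.7204 -0.0098 0.6935; -0.5204 -0.6687 0.5310], t=(0.5282, -0.2512, 0.1220)
after S2 (compose_se3): R=[0.1874 0.6838 -0.7052; -0.1534 -0.6887 -0.7086; -0.9702 0.2410 -0.0242], t=(0.8355, 0.7750, 1.8073)
after S3 (compose_se3): R=[-0.6197 0.0324 -0.7842; 0.6176 0.6366 -0.4618; 0.4843 -0.7705 -0.4145], t=(0.7156, 0.8974, 0.1645)
after S4 (essential): [0.6006 -0.2259 0.2322; -0.0006 -0.3170 0.1778; 0.3576 0.4811 -0.2073]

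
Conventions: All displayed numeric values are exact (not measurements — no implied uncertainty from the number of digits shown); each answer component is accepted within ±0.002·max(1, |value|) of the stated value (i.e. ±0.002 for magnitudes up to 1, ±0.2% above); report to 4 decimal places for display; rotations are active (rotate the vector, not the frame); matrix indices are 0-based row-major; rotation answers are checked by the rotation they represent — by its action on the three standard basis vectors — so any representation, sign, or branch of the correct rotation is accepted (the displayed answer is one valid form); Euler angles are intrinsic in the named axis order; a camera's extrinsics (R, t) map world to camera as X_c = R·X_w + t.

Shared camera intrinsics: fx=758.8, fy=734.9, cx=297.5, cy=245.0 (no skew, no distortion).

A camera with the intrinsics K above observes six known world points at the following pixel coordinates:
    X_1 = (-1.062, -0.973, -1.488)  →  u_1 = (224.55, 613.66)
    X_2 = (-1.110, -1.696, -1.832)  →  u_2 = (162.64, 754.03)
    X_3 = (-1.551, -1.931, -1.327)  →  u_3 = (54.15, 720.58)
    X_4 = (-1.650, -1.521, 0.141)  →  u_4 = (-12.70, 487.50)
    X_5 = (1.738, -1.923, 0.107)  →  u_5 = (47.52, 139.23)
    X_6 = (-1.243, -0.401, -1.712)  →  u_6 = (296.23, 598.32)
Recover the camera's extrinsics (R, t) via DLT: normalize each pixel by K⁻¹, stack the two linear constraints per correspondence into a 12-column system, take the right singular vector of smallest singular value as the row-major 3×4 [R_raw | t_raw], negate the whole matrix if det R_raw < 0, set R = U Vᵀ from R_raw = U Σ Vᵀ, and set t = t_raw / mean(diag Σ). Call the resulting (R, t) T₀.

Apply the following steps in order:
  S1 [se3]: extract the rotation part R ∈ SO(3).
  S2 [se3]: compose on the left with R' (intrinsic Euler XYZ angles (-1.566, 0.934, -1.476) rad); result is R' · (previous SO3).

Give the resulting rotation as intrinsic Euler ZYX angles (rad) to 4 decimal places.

source (pnp_recover): camera pose = R=[0.4268 0.6472 -0.6317; -0.6463 -0.2702 -0.7136; -0.6325 0.7128 0.3030], t=(-0.2998, 0.2999, 5.0797)
after S1 (rot_of_se3): [0.4268 0.6472 -0.6317; -0.6463 -0.2702 -0.7136; -0.6325 0.7128 0.3030]
after S2 (compose_so3): [-0.8671 0.4496 -0.2144; 0.1064 0.5877 0.8021; 0.4866 0.6727 -0.5574]

rotation (euler_zyx) = (3.0195, -0.5082, 2.2628)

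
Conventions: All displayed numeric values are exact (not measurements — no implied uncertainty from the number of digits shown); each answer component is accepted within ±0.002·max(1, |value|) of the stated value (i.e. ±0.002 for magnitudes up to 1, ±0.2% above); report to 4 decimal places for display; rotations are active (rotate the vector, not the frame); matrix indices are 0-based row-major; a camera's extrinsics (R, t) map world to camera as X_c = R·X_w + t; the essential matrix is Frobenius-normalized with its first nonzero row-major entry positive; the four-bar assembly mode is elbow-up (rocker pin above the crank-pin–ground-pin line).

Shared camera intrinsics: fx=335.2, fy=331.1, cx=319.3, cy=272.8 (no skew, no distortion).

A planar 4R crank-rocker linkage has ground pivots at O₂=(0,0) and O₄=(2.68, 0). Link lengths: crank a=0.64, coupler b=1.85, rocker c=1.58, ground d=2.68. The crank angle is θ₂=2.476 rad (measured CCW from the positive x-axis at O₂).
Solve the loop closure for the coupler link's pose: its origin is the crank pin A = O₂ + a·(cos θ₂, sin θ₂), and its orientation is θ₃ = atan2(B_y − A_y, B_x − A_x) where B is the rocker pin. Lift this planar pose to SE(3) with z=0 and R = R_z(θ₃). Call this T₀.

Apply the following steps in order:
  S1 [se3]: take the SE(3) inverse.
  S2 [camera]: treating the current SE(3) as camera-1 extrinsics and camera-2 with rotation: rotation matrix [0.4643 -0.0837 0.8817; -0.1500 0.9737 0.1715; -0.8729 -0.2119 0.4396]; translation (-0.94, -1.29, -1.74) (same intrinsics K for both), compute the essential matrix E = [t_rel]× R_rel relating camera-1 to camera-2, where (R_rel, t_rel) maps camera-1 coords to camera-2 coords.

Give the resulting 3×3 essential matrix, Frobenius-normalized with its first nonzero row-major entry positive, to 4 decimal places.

matrix = [0.2885 0.4852 -0.0447; -0.5923 0.0759 -0.2421; 0.1035 -0.4685 0.1841]

source (fourbar_fk): coupler pose = R=[0.9781 -0.2081 0.0000; 0.2081 0.9781 0.0000; 0.0000 0.0000 1.0000], t=(-0.5034, 0.3952, 0.0000)
after S1 (invert_se3): R=[0.9781 0.2081 0.0000; -0.2081 0.9781 0.0000; 0.0000 0.0000 1.0000], t=(0.4101, -0.4913, 0.0000)
after S2 (essential): [0.2885 0.4852 -0.0447; -0.5923 0.0759 -0.2421; 0.1035 -0.4685 0.1841]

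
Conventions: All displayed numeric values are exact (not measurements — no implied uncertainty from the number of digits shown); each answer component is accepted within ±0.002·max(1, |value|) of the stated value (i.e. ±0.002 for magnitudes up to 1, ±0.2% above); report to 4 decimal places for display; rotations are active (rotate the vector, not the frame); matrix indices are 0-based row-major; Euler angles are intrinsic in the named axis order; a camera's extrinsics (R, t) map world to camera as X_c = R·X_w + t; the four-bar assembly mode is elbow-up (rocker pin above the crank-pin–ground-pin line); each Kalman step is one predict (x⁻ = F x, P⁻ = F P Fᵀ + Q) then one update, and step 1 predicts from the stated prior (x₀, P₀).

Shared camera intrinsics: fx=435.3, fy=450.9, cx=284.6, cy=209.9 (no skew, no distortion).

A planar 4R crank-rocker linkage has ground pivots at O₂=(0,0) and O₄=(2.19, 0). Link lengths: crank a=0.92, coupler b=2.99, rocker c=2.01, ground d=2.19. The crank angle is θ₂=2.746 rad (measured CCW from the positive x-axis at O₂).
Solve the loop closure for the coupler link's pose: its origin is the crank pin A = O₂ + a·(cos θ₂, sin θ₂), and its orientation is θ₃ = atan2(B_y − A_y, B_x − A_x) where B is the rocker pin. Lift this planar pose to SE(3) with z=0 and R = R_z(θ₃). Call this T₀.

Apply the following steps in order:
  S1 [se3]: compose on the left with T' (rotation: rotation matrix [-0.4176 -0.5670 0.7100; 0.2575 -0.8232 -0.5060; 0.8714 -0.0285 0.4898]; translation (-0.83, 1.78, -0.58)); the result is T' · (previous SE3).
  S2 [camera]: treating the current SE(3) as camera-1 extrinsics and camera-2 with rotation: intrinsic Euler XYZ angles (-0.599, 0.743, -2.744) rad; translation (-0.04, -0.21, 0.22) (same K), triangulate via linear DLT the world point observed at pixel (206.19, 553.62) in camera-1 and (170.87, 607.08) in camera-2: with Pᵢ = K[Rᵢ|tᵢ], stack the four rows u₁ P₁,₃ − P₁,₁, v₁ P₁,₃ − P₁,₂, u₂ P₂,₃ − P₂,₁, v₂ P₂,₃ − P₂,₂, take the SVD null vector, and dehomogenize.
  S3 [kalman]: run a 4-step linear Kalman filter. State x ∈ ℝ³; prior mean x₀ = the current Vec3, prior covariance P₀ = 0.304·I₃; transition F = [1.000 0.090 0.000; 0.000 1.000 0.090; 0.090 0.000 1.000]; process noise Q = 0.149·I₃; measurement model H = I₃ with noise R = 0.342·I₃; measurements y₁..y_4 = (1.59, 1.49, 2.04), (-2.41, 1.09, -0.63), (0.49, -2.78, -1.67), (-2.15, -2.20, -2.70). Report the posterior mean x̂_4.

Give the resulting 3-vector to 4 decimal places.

result = (-1.1456, -1.6670, -1.6113)

source (fourbar_fk): coupler pose = R=[0.8468 -0.5319 0.0000; 0.5319 0.8468 0.0000; 0.0000 0.0000 1.0000], t=(-0.8489, 0.3545, 0.0000)
after S1 (compose_se3): R=[-0.6552 -0.2580 0.7100; -0.2199 -0.8341 -0.5060; 0.7227 -0.4876 0.4898], t=(-0.6765, 1.2696, -1.3299)
after S2 (triangulate): (1.8852, -1.5052, 1.7355)
after S3 (kf_track): (-1.1456, -1.6670, -1.6113)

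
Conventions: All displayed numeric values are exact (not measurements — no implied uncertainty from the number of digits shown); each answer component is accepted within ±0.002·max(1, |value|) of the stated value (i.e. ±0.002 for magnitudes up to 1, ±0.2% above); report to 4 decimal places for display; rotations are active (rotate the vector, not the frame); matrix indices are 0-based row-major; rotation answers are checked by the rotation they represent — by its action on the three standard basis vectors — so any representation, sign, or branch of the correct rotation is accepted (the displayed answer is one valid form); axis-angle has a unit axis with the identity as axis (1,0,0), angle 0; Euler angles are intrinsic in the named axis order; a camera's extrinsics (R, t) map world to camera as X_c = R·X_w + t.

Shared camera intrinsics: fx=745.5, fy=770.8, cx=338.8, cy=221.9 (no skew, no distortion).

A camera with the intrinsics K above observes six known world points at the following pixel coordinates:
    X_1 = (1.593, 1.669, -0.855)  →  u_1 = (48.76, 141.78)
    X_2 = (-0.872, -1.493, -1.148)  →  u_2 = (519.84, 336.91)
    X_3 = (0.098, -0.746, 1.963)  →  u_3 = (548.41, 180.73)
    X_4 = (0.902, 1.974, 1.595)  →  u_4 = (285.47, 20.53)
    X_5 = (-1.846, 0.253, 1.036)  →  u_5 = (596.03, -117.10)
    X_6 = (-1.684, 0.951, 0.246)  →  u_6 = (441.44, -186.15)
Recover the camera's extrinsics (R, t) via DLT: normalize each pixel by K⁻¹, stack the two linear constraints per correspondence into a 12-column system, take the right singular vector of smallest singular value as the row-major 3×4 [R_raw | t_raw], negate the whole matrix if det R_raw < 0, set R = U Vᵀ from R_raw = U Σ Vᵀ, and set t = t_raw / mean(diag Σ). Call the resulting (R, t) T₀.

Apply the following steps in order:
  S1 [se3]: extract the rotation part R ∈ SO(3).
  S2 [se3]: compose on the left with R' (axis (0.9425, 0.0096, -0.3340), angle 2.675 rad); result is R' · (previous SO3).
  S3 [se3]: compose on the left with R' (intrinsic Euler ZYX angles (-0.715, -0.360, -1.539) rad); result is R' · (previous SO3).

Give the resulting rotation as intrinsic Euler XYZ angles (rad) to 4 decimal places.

source (pnp_recover): camera pose = R=[-0.5094 -0.5966 0.6202; 0.5871 -0.7678 -0.2564; 0.6291 0.2335 0.7414], t=(0.1400, -0.4600, 4.8901)
after S1 (rot_of_se3): [-0.5094 -0.5966 0.6202; 0.5871 -0.7678 -0.2564; 0.6291 0.2335 0.7414]
after S2 (compose_so3): [-0.6757 -0.7371 0.0075; -0.7270 0.6646 -0.1725; 0.1222 -0.1220 -0.9850]
after S3 (compose_so3): [-0.6069 -0.4093 -0.6813; 0.6581 0.2218 -0.7195; 0.4457 -0.8850 0.1347]

rotation (euler_xyz) = (1.3857, -0.7495, 2.5482)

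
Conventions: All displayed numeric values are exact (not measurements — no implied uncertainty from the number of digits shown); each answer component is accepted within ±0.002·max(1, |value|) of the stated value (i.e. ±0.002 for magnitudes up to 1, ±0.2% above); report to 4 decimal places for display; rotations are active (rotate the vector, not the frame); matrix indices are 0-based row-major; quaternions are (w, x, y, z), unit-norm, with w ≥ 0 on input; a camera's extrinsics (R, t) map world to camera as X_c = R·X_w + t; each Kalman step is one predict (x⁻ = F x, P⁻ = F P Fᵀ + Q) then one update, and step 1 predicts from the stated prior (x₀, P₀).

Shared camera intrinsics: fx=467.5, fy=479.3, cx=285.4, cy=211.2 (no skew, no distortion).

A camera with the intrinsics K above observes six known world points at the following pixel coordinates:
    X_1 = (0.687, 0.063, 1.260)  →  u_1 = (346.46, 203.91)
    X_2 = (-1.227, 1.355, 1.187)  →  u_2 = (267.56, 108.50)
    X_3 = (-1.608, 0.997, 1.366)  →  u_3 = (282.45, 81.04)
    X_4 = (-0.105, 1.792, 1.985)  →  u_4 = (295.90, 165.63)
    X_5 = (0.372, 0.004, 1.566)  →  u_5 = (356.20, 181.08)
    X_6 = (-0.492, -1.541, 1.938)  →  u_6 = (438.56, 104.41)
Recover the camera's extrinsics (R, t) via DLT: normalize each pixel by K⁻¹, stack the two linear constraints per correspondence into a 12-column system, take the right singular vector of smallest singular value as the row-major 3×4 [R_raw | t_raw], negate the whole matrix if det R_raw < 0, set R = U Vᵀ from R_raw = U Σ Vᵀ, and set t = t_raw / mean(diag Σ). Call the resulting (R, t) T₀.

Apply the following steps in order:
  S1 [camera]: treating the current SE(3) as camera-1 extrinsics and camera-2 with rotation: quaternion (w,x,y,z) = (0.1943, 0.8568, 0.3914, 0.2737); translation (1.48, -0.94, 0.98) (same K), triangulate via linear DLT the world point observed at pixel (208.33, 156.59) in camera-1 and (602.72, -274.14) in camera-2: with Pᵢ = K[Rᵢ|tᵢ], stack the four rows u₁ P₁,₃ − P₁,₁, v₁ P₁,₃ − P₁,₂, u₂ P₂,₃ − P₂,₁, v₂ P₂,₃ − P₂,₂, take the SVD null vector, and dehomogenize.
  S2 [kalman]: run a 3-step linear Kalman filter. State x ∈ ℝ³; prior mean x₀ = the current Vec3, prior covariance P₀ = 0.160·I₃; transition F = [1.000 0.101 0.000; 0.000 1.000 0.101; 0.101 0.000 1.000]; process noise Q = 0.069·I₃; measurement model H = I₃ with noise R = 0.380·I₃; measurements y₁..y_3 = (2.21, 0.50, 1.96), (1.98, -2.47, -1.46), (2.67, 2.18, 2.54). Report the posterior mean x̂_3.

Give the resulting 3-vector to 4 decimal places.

result = (1.7039, 0.5972, 0.8541)

source (pnp_recover): camera pose = R=[0.2345 -0.6610 0.7128; 0.9674 0.0865 -0.2380; 0.0957 0.7454 0.6598], t=(0.0101, -0.4901, 6.9250)
after S1 (triangulate): (-0.5651, 0.8276, -0.6877)
after S2 (kf_track): (1.7039, 0.5972, 0.8541)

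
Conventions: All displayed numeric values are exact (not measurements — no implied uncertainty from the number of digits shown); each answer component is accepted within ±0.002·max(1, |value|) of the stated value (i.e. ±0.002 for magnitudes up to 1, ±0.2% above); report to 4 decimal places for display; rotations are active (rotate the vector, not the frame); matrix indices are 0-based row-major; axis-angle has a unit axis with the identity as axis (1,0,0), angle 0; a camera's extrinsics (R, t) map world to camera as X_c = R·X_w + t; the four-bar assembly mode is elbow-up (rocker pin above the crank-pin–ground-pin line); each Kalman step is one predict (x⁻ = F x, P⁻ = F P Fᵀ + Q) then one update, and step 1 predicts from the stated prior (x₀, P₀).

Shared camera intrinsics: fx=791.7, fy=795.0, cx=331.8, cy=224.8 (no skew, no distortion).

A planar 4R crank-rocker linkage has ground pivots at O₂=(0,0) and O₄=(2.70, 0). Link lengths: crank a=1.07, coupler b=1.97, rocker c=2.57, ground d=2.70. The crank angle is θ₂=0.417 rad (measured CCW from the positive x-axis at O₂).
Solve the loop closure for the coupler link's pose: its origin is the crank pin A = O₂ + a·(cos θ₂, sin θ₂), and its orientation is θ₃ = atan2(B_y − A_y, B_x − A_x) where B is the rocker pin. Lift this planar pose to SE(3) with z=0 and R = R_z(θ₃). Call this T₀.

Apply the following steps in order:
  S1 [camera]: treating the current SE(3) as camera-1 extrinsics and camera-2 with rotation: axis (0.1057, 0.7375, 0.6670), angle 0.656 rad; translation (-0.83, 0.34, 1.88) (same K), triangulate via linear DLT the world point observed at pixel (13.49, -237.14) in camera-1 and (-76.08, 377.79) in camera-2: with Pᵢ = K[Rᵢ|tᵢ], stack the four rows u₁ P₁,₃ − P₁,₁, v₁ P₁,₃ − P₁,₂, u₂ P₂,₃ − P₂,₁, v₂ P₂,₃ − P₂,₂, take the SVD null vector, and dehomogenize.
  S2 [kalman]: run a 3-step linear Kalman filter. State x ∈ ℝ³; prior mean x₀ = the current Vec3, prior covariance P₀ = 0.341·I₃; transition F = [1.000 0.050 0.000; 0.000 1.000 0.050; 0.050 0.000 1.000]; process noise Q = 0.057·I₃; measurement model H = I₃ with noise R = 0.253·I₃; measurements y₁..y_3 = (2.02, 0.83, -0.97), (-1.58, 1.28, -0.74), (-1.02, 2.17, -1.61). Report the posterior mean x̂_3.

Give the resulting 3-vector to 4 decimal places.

source (fourbar_fk): coupler pose = R=[0.3030 -0.9530 0.0000; 0.9530 0.3030 0.0000; 0.0000 0.0000 1.0000], t=(0.9783, 0.4334, 0.0000)
after S1 (triangulate): (-1.4403, 1.0251, 1.0819)
after S2 (kf_track): (-0.5794, 1.4718, -0.9160)

result = (-0.5794, 1.4718, -0.9160)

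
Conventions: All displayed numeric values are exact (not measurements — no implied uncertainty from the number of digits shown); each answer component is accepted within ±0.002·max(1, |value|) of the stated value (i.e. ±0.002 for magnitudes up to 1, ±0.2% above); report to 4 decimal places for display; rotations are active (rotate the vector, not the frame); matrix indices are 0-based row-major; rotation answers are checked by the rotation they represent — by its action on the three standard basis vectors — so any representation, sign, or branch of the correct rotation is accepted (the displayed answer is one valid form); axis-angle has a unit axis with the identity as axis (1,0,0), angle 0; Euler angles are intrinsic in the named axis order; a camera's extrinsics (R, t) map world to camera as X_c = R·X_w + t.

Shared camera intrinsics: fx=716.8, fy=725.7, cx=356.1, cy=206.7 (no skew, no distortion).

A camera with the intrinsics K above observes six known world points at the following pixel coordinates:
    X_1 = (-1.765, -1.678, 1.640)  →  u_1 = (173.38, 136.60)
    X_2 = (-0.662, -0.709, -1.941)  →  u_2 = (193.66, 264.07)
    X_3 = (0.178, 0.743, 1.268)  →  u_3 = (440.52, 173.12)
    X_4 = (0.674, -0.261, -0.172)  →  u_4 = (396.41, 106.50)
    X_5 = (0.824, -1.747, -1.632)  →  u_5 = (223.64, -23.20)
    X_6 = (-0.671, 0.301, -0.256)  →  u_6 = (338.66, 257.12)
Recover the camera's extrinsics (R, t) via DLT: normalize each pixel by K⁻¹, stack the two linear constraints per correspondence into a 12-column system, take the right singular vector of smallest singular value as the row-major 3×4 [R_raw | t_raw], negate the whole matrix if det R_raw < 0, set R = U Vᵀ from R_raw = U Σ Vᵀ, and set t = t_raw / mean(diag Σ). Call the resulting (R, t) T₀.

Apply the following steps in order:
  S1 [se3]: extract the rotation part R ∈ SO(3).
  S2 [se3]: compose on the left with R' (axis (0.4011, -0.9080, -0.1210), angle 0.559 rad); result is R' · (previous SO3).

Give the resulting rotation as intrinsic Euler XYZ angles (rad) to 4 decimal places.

source (pnp_recover): camera pose = R=[0.6704 0.7330 0.1156; -0.6612 0.6608 -0.3553; -0.3368 0.1618 0.9276], t=(0.1000, -0.2799, 6.4882)
after S1 (rot_of_se3): [0.6704 0.7330 0.1156; -0.6612 0.6608 -0.3553; -0.3368 0.1618 0.9276]
after S2 (compose_so3): [0.7437 0.5660 -0.3558; -0.6577 0.5237 -0.5414; -0.1201 0.6367 0.7617]

rotation (euler_xyz) = (0.6179, -0.3638, -0.6506)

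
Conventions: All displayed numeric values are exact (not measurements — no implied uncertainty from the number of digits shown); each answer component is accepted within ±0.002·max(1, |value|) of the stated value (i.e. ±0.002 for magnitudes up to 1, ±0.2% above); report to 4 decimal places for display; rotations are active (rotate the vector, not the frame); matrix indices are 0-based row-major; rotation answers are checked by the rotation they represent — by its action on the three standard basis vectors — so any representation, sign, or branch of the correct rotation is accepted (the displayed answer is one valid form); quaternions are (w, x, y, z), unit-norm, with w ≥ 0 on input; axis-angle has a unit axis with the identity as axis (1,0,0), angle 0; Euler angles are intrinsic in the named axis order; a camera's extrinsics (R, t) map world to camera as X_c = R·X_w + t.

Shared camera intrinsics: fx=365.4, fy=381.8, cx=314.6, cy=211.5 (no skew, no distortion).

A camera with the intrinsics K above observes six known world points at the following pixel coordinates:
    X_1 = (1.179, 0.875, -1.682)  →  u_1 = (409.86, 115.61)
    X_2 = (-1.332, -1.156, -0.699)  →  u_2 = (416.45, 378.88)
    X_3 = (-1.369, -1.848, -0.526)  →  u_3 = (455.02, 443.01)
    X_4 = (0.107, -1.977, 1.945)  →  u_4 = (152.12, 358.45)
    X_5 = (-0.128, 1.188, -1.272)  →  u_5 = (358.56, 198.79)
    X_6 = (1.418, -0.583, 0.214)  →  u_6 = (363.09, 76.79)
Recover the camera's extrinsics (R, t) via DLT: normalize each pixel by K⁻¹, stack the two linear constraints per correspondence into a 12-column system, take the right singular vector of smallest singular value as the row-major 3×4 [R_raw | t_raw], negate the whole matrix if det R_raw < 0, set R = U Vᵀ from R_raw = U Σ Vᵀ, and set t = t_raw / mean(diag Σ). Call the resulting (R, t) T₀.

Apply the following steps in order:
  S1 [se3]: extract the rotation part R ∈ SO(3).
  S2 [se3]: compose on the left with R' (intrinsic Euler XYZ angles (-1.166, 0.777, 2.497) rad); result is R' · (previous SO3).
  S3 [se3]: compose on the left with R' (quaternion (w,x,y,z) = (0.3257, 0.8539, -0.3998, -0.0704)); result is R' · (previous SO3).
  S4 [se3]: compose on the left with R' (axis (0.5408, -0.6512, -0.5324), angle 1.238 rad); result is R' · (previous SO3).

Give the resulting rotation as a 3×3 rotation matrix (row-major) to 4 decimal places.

source (pnp_recover): camera pose = R=[0.1477 -0.4531 -0.8792; -0.9500 -0.3124 0.0014; -0.2753 0.8350 -0.4765], t=(0.1300, 0.0600, 4.1099)
after S1 (rot_of_se3): [0.1477 -0.4531 -0.8792; -0.9500 -0.3124 0.0014; -0.2753 0.8350 -0.4765]
after S2 (compose_so3): [0.1298 0.9775 0.1664; -0.1382 0.1840 -0.9732; -0.9819 0.1033 0.1589]
after S3 (compose_so3): [0.5488 0.4988 0.6709; 0.4610 -0.8500 0.2549; 0.6974 0.1693 -0.6964]
after S4 (compose_so3): [-0.1544 -0.1020 0.9827; -0.3177 -0.9367 -0.1472; 0.9355 -0.3349 0.1122]

rotation (matrix) = ((-0.1544, -0.1020, 0.9827), (-0.3177, -0.9367, -0.1472), (0.9355, -0.3349, 0.1122))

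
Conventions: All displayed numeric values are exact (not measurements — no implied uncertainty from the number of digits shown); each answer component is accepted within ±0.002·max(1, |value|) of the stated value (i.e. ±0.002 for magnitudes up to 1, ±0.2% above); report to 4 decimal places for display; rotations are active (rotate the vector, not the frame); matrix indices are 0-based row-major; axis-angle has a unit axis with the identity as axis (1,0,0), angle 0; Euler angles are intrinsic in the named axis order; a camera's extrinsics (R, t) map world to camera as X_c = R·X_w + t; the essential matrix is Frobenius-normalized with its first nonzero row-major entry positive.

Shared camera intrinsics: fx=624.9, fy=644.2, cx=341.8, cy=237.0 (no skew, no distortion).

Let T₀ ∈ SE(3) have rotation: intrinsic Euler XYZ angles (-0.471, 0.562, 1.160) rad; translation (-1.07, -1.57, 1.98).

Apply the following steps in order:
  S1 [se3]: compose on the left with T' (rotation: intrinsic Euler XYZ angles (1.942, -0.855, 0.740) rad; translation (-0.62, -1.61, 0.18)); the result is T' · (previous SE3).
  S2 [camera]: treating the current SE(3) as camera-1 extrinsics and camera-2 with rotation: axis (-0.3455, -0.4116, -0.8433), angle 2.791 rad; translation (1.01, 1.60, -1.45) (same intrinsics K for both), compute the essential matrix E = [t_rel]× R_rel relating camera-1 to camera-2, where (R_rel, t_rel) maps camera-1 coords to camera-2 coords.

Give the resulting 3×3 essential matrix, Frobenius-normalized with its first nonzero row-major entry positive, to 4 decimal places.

matrix = [0.0016 0.0411 -0.0231; 0.2812 -0.1119 -0.6389; 0.0699 -0.6861 0.1498]

after S1 (compose_se3): R=[0.3020 -0.8233 -0.4807; 0.2609 0.5563 -0.7890; 0.9169 0.1129 0.3828], t=(-1.9379, -2.3273, -2.1176)
after S2 (essential): [0.0016 0.0411 -0.0231; 0.2812 -0.1119 -0.6389; 0.0699 -0.6861 0.1498]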